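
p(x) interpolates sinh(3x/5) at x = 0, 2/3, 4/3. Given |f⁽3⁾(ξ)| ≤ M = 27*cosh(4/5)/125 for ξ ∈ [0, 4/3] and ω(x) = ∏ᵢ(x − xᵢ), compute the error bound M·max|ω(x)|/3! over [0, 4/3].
8*sqrt(3)*cosh(4/5)/3375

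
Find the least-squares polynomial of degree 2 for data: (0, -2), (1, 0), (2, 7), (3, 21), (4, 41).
-13/7 + (-111/70)x + (43/14)x²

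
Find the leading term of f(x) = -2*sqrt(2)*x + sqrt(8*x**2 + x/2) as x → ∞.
sqrt(2)/16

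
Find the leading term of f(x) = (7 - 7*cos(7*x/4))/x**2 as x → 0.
343/32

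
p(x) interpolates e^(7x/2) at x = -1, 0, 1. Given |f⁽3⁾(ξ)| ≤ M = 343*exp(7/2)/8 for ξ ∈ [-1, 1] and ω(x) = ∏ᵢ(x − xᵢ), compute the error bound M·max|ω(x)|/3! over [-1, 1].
343*sqrt(3)*exp(7/2)/216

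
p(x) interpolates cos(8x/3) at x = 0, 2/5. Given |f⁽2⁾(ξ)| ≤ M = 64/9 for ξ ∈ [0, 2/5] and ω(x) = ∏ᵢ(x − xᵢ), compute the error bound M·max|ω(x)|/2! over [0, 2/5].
32/225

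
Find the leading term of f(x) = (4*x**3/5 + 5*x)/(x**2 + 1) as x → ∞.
4*x/5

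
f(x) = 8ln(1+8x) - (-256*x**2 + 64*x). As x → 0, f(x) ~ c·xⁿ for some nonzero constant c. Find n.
3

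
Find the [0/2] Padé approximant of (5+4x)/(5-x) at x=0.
1/(4*x**2/5 - x + 1)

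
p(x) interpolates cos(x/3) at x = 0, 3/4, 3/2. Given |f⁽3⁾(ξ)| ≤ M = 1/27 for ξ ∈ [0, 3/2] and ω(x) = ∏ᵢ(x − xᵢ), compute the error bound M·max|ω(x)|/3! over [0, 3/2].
sqrt(3)/1728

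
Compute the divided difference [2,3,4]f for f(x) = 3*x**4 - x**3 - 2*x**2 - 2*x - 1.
154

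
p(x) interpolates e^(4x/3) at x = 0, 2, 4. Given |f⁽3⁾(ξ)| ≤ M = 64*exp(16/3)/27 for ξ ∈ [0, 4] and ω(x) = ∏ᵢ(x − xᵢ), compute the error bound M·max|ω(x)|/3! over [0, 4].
512*sqrt(3)*exp(16/3)/729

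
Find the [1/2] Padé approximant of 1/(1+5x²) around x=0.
1/(5*x**2 + 1)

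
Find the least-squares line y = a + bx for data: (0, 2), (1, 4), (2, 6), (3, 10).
a = 8/5, b = 13/5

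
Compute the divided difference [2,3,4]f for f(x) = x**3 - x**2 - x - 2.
8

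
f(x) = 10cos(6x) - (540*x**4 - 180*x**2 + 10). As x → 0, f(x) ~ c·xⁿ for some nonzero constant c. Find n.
6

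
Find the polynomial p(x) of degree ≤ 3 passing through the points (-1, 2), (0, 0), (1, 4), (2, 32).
3*x**3 + 3*x**2 - 2*x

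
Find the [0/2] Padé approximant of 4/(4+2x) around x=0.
1/(x/2 + 1)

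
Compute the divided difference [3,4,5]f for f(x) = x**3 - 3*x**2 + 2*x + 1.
9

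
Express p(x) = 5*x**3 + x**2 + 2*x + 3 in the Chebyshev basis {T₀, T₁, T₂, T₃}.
(7/2)T₀ + (23/4)T₁ + (1/2)T₂ + (5/4)T₃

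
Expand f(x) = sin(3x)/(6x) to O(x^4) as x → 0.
1/2 - 3*x**2/4 + O(x**4)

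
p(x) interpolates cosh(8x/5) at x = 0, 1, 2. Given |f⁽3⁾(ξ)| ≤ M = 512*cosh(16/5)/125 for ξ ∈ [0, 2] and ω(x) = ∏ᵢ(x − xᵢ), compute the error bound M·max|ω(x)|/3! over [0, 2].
512*sqrt(3)*cosh(16/5)/3375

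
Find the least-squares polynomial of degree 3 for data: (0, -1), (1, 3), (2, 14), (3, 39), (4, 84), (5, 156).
-125/126 + (1931/756)x + (11/36)x² + (59/54)x³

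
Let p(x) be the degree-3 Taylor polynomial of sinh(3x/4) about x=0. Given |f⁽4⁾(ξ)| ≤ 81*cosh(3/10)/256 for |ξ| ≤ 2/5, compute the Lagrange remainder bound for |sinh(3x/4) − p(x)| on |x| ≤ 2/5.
27*cosh(3/10)/80000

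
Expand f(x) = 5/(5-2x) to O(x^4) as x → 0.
1 + 2*x/5 + 4*x**2/25 + 8*x**3/125 + O(x**4)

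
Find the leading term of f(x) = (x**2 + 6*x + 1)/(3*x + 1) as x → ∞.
x/3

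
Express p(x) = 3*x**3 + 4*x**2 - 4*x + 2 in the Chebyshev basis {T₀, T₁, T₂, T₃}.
(4)T₀ + (-7/4)T₁ + (2)T₂ + (3/4)T₃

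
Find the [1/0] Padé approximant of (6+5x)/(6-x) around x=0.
x + 1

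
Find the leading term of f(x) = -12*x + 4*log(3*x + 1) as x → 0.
-18*x**2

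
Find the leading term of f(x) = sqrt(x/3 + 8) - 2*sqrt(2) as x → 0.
sqrt(2)*x/24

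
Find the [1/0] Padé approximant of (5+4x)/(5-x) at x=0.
x + 1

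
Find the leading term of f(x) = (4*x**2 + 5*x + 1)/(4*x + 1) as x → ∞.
x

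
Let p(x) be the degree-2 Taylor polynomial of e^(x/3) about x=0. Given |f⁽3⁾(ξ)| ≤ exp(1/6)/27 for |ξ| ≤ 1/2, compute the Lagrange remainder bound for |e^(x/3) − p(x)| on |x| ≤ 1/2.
exp(1/6)/1296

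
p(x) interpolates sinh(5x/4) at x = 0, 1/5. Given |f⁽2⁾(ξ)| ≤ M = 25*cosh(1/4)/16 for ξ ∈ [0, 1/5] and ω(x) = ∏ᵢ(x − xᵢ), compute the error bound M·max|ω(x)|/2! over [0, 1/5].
cosh(1/4)/128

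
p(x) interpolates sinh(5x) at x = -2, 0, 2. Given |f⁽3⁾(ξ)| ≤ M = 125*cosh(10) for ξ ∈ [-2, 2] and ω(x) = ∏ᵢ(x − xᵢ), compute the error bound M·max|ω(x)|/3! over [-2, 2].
1000*sqrt(3)*cosh(10)/27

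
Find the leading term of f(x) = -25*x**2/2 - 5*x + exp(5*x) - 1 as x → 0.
125*x**3/6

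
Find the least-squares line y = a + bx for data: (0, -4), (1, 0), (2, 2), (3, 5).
a = -18/5, b = 29/10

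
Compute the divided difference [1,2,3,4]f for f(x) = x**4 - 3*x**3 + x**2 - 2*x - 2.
7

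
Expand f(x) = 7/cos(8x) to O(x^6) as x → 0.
7 + 224*x**2 + 17920*x**4/3 + O(x**6)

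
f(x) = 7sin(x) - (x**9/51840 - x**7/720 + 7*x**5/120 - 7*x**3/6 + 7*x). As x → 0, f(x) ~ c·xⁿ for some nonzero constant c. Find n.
11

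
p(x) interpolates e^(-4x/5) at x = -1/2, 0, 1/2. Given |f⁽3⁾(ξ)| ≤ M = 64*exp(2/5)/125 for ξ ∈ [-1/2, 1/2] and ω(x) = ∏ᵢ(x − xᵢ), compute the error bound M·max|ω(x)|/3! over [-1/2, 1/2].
8*sqrt(3)*exp(2/5)/3375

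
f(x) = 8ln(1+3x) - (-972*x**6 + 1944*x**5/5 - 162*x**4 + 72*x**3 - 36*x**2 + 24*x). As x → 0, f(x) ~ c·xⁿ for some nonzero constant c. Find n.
7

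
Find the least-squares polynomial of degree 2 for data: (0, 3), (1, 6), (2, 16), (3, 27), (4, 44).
96/35 + (141/70)x + (29/14)x²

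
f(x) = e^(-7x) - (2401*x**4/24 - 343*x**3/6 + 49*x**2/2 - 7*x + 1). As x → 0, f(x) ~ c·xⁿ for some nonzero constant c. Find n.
5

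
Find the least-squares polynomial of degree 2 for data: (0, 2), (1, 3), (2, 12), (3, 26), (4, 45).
58/35 + (-57/70)x + (41/14)x²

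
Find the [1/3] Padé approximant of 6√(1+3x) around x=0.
(63*x/4 + 6)/(27*x**3/64 - 9*x**2/16 + 9*x/8 + 1)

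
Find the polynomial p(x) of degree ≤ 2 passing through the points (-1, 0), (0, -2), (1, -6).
-x**2 - 3*x - 2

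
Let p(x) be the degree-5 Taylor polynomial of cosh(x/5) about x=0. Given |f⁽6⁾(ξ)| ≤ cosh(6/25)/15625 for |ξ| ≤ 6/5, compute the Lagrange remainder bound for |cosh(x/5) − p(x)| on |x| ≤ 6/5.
324*cosh(6/25)/1220703125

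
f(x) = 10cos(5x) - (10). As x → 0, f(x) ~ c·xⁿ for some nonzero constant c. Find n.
2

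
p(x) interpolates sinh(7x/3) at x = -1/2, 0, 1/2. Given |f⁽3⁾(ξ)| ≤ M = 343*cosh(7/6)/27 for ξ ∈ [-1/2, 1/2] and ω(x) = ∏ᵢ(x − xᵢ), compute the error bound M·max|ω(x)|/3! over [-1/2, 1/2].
343*sqrt(3)*cosh(7/6)/5832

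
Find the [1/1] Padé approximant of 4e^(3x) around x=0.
(6*x + 4)/(1 - 3*x/2)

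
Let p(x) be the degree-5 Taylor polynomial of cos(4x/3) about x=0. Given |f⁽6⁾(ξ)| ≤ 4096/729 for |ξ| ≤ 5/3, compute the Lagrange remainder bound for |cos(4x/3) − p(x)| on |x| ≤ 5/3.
800000/4782969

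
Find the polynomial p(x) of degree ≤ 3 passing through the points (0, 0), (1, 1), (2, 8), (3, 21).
3*x**2 - 2*x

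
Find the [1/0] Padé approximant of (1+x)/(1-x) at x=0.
2*x + 1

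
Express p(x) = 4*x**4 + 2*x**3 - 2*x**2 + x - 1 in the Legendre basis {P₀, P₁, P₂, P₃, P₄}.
(-13/15)P₀ + (11/5)P₁ + (20/21)P₂ + (4/5)P₃ + (32/35)P₄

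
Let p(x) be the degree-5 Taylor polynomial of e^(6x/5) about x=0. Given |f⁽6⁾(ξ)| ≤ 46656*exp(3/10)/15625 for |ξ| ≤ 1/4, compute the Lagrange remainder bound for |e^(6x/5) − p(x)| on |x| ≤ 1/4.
81*exp(3/10)/80000000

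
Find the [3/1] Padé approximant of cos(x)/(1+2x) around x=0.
(x**3/48 - 43*x**2/84 + x/168 + 1)/(337*x/168 + 1)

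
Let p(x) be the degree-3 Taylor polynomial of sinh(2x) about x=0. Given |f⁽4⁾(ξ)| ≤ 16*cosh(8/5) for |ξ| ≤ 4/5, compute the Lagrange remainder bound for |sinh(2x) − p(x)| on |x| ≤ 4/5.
512*cosh(8/5)/1875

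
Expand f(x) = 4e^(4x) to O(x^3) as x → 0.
4 + 16*x + 32*x**2 + O(x**3)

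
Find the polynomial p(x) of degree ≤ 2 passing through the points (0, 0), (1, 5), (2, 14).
2*x**2 + 3*x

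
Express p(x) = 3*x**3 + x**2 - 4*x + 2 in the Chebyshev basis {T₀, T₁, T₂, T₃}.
(5/2)T₀ + (-7/4)T₁ + (1/2)T₂ + (3/4)T₃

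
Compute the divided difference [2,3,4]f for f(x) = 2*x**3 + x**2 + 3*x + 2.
19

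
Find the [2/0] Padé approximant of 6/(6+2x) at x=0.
x**2/9 - x/3 + 1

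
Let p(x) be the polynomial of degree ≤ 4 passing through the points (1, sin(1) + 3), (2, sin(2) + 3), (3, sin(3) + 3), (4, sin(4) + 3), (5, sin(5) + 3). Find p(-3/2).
-2145*sin(2)/32 + 1155*sin(5)/128 + 3 + 5005*sin(3)/64 + 3003*sin(1)/128 - 1365*sin(4)/32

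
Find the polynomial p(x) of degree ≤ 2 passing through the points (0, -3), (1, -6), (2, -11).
-x**2 - 2*x - 3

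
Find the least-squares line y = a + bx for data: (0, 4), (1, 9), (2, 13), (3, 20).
a = 37/10, b = 26/5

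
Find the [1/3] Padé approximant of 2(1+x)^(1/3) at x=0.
(5*x/3 + 2)/(x**3/81 - x**2/18 + x/2 + 1)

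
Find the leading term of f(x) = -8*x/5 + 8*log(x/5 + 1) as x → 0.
-4*x**2/25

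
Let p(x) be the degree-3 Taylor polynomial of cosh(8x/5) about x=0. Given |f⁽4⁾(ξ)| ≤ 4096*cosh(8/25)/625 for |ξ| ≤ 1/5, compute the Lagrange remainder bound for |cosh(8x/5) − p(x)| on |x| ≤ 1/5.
512*cosh(8/25)/1171875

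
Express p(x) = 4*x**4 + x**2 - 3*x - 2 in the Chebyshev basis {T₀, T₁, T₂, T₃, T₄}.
(-3)T₁ + (5/2)T₂ + (1/2)T₄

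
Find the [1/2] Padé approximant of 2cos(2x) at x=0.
2/(2*x**2 + 1)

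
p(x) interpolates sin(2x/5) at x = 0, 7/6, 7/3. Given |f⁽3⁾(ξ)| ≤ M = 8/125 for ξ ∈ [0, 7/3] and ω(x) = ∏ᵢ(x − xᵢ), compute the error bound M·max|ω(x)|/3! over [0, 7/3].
343*sqrt(3)/91125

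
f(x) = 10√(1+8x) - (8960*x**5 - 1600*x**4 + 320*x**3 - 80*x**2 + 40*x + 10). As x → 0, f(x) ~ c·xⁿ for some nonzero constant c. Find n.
6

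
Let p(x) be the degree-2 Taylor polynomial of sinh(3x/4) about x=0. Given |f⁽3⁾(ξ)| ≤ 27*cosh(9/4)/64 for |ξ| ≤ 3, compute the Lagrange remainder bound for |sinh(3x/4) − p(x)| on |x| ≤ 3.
243*cosh(9/4)/128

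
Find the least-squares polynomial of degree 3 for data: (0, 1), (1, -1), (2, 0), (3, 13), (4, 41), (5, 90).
8/7 + (-19/6)x + (-11/28)x² + (11/12)x³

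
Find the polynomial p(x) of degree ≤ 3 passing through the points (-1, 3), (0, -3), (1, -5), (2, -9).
-x**3 + 2*x**2 - 3*x - 3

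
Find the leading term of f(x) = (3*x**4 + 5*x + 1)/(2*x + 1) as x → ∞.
3*x**3/2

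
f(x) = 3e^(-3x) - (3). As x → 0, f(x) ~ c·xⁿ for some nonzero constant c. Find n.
1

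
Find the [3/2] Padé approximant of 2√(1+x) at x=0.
(x**3/16 + 9*x**2/8 + 3*x + 2)/(3*x**2/16 + x + 1)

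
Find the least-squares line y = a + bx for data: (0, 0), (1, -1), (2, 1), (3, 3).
a = -9/10, b = 11/10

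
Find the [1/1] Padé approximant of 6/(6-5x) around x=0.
1/(1 - 5*x/6)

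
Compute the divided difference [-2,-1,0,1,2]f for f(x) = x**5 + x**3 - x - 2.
0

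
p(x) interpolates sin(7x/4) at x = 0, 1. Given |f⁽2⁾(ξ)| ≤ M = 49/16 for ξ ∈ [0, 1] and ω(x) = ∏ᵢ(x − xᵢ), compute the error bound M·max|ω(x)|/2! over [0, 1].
49/128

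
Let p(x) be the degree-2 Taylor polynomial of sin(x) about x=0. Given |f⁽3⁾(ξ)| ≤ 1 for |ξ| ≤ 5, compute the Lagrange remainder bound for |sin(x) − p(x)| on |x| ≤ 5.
125/6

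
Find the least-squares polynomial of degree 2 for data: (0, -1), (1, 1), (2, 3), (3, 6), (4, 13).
-22/35 + (11/70)x + (11/14)x²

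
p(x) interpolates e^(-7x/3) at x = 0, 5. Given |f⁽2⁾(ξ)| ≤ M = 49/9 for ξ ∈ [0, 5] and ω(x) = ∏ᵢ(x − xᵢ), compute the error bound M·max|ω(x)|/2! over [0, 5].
1225/72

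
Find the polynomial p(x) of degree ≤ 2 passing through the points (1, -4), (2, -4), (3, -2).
x**2 - 3*x - 2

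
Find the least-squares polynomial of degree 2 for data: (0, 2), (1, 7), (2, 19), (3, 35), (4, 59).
2 + (11/5)x + (3)x²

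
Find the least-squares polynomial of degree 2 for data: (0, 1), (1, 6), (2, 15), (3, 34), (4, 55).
1 + (8/5)x + (3)x²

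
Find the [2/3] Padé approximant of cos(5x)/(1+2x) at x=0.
(1 - 125*x**2/12)/(25*x**3/6 + 25*x**2/12 + 2*x + 1)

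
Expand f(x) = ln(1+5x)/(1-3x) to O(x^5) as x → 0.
5*x + 5*x**2/2 + 295*x**3/6 - 35*x**4/4 + O(x**5)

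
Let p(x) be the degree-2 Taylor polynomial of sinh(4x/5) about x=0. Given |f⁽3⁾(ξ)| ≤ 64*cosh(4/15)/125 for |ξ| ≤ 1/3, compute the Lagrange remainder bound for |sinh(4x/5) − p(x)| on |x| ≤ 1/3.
32*cosh(4/15)/10125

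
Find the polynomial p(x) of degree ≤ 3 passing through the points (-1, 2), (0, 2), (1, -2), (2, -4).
x**3 - 2*x**2 - 3*x + 2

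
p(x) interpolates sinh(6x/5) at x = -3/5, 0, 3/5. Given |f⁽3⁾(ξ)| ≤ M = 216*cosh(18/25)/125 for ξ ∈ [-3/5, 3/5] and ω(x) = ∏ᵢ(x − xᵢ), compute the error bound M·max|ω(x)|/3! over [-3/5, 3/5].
216*sqrt(3)*cosh(18/25)/15625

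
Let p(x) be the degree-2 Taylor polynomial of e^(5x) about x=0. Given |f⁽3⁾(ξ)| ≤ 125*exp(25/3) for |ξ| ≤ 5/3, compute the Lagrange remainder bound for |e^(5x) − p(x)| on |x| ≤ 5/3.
15625*exp(25/3)/162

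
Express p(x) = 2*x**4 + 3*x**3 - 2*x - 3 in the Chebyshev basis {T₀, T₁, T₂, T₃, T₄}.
(-9/4)T₀ + (1/4)T₁ + T₂ + (3/4)T₃ + (1/4)T₄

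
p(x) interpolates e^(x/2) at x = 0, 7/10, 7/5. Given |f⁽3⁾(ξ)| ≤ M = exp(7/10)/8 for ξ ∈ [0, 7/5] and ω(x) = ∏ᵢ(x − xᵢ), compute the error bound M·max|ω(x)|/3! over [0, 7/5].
343*sqrt(3)*exp(7/10)/216000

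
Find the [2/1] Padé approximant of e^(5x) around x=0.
(25*x**2/6 + 10*x/3 + 1)/(1 - 5*x/3)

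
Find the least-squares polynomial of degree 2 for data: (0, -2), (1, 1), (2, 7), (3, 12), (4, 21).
-71/35 + (179/70)x + (11/14)x²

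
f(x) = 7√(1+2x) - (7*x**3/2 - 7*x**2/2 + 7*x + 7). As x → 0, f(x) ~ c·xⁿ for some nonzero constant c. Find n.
4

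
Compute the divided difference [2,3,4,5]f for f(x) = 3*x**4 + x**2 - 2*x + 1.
42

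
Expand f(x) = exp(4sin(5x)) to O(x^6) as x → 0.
1 + 20*x + 200*x**2 + 1250*x**3 + 5000*x**4 + 60625*x**5/6 + O(x**6)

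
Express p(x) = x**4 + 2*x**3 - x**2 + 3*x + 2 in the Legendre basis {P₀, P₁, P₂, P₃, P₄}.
(28/15)P₀ + (21/5)P₁ + (-2/21)P₂ + (4/5)P₃ + (8/35)P₄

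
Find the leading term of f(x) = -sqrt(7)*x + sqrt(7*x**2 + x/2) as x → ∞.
sqrt(7)/28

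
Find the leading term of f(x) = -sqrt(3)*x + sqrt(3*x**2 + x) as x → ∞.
sqrt(3)/6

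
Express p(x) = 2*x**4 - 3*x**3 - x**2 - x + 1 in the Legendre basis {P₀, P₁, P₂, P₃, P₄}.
(16/15)P₀ + (-14/5)P₁ + (10/21)P₂ + (-6/5)P₃ + (16/35)P₄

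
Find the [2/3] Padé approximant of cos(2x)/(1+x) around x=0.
(1 - 5*x**2/3)/(x**3/3 + x**2/3 + x + 1)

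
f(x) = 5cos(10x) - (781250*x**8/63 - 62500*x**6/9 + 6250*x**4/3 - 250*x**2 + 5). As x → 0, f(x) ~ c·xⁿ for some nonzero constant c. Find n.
10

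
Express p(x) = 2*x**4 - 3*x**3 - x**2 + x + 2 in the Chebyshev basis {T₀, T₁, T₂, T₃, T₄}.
(9/4)T₀ + (-5/4)T₁ + (1/2)T₂ + (-3/4)T₃ + (1/4)T₄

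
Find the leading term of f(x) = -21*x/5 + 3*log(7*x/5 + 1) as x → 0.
-147*x**2/50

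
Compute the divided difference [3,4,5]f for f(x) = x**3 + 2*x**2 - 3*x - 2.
14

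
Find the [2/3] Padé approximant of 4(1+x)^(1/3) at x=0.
(14*x**2/9 + 16*x/3 + 4)/(-x**3/162 + x**2/6 + x + 1)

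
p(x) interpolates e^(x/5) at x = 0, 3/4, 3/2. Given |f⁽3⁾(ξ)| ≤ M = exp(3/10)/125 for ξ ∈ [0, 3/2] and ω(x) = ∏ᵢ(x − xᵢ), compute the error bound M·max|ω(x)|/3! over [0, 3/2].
sqrt(3)*exp(3/10)/8000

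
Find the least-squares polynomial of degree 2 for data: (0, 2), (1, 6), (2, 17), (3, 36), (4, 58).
59/35 + (57/35)x + (22/7)x²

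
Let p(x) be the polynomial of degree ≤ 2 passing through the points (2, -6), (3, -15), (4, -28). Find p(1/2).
0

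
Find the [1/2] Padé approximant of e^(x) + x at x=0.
(37*x/21 + 1)/(-x**2/42 - 5*x/21 + 1)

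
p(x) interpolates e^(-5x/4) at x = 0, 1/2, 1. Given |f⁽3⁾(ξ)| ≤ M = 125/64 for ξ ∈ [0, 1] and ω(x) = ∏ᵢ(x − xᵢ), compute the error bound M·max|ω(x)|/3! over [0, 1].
125*sqrt(3)/13824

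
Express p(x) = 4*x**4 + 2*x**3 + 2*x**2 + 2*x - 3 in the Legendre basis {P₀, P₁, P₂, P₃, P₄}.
(-23/15)P₀ + (16/5)P₁ + (76/21)P₂ + (4/5)P₃ + (32/35)P₄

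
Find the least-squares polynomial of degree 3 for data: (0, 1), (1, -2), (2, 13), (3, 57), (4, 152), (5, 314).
95/126 + (-2729/756)x + (-145/126)x² + (311/108)x³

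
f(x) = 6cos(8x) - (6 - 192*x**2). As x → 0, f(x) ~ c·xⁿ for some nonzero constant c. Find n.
4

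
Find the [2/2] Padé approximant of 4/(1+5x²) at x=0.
4/(5*x**2 + 1)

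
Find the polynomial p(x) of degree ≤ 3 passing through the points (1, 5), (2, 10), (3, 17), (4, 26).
x**2 + 2*x + 2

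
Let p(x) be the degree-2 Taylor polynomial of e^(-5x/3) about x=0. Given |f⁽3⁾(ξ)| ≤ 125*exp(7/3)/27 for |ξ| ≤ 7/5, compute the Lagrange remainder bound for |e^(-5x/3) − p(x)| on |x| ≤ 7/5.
343*exp(7/3)/162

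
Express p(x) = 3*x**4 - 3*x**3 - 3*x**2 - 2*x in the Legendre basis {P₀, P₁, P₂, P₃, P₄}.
(-2/5)P₀ + (-19/5)P₁ + (-2/7)P₂ + (-6/5)P₃ + (24/35)P₄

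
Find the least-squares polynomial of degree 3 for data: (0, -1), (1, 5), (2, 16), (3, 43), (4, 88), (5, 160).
-109/126 + (3019/756)x + (67/252)x² + (29/27)x³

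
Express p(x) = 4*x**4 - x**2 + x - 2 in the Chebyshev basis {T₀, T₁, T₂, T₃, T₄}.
-T₀ + T₁ + (3/2)T₂ + (1/2)T₄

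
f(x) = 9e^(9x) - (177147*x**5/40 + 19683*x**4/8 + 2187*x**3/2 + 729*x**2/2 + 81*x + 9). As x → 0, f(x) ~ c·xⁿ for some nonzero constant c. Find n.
6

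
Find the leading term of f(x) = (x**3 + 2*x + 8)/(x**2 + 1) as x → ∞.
x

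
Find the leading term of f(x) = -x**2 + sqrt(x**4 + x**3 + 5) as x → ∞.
x/2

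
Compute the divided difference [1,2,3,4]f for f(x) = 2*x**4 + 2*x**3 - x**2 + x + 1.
22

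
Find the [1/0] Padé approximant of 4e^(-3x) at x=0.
4 - 12*x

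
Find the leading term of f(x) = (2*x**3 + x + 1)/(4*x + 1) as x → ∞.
x**2/2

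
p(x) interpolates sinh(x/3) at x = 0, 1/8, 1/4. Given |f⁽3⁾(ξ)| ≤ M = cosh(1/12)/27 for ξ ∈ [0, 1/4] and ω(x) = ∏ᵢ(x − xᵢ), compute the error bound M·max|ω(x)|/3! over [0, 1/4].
sqrt(3)*cosh(1/12)/373248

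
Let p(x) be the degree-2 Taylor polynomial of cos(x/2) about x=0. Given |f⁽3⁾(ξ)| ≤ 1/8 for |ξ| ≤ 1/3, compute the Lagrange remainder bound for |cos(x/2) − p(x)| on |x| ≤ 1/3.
1/1296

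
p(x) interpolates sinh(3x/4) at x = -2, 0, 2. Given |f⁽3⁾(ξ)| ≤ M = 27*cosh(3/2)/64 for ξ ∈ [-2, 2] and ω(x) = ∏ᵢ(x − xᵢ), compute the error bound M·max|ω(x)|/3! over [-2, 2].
sqrt(3)*cosh(3/2)/8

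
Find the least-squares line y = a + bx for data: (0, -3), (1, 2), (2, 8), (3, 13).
a = -31/10, b = 27/5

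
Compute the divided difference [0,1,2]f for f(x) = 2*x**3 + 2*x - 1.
6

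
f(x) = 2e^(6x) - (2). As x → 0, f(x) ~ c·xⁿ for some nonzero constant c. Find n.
1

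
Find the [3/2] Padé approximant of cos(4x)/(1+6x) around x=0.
(352*x**3/7 - 176*x**2/21 - 6*x + 1)/(1 - 764*x**2/21)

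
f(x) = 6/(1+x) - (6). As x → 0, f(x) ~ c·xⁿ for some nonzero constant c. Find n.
1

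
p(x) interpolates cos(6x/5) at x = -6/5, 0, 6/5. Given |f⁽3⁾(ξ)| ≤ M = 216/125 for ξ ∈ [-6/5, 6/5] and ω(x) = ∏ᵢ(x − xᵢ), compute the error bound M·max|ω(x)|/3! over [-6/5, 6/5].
1728*sqrt(3)/15625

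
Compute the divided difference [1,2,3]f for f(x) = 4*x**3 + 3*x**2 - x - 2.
27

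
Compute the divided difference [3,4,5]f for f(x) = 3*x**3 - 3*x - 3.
36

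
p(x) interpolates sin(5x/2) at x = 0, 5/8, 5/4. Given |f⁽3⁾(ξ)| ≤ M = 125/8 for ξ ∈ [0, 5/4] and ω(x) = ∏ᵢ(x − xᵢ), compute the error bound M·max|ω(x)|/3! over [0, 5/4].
15625*sqrt(3)/110592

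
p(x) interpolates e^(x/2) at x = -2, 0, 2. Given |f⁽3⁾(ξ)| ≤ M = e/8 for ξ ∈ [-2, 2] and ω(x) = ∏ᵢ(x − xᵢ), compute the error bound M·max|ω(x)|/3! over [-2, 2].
sqrt(3)*e/27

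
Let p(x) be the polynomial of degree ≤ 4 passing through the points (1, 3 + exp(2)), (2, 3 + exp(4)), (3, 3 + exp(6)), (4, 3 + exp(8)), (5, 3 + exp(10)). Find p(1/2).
-45*exp(8)/32 - 105*exp(4)/32 + 3 + 315*exp(2)/128 + 189*exp(6)/64 + 35*exp(10)/128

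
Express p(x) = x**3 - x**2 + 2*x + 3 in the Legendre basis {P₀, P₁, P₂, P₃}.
(8/3)P₀ + (13/5)P₁ + (-2/3)P₂ + (2/5)P₃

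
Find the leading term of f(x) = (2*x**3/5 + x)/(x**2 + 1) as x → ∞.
2*x/5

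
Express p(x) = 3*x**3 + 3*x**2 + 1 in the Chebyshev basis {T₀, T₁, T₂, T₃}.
(5/2)T₀ + (9/4)T₁ + (3/2)T₂ + (3/4)T₃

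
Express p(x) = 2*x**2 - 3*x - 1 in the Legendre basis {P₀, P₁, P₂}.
(-1/3)P₀ + (-3)P₁ + (4/3)P₂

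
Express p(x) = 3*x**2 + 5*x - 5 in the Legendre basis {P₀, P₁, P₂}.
(-4)P₀ + (5)P₁ + (2)P₂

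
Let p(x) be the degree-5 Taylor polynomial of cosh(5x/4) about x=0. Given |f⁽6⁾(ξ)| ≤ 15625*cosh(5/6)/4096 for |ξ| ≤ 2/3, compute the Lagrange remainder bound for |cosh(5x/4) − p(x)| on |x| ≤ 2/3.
3125*cosh(5/6)/6718464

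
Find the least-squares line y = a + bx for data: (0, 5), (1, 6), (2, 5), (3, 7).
a = 5, b = 1/2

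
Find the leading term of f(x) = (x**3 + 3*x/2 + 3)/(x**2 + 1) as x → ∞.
x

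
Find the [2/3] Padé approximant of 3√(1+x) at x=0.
(21*x**2/16 + 21*x/5 + 3)/(-x**3/160 + 9*x**2/80 + 9*x/10 + 1)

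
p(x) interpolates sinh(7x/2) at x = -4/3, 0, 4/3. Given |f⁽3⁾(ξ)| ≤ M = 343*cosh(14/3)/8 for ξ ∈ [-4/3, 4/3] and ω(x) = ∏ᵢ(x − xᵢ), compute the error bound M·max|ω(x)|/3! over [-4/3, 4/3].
2744*sqrt(3)*cosh(14/3)/729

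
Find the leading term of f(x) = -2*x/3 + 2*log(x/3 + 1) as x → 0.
-x**2/9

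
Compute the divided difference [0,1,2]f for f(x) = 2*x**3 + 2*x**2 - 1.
8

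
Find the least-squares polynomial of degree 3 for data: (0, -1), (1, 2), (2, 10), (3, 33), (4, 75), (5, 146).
-20/21 + (136/63)x + (-2/3)x² + (11/9)x³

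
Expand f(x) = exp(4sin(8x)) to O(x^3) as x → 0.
1 + 32*x + 512*x**2 + O(x**3)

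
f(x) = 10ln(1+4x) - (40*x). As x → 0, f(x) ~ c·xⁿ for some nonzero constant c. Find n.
2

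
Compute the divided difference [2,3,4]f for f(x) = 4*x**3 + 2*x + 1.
36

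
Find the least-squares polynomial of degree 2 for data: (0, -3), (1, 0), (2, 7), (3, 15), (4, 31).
-96/35 + (41/70)x + (27/14)x²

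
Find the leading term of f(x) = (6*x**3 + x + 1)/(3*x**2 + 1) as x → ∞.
2*x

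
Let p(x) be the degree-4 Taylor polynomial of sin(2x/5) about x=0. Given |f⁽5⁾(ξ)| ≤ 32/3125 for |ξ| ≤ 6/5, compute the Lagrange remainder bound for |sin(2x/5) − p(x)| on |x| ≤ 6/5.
10368/48828125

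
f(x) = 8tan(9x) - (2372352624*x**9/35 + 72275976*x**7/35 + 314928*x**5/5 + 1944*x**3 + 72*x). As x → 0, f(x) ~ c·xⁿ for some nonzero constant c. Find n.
11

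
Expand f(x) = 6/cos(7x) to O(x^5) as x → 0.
6 + 147*x**2 + 12005*x**4/4 + O(x**5)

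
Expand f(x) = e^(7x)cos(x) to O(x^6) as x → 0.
1 + 7*x + 24*x**2 + 161*x**3/3 + 527*x**4/6 + 3353*x**5/30 + O(x**6)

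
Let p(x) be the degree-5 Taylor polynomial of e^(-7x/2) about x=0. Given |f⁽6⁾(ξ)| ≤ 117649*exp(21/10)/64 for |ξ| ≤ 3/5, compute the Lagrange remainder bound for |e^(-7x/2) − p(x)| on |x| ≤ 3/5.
9529569*exp(21/10)/80000000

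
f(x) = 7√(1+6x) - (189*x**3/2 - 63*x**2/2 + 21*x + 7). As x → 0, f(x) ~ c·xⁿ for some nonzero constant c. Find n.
4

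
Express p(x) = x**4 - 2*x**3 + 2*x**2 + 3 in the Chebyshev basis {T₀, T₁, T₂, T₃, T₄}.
(35/8)T₀ + (-3/2)T₁ + (3/2)T₂ + (-1/2)T₃ + (1/8)T₄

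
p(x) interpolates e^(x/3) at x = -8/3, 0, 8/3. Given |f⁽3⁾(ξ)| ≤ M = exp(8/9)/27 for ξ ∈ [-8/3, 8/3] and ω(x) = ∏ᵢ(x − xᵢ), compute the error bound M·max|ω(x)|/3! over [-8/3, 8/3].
512*sqrt(3)*exp(8/9)/19683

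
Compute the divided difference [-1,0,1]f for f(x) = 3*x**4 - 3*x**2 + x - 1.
0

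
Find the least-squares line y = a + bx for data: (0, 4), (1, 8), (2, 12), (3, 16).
a = 4, b = 4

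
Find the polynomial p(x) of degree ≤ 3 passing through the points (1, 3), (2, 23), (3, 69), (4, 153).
2*x**3 + x**2 + 3*x - 3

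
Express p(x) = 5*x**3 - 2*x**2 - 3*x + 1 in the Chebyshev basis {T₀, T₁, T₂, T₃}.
(3/4)T₁ - T₂ + (5/4)T₃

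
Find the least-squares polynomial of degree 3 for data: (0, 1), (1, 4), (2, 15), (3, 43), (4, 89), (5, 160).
71/63 + (-169/189)x + (155/63)x² + (22/27)x³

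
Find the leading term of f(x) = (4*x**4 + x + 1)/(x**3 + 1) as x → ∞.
4*x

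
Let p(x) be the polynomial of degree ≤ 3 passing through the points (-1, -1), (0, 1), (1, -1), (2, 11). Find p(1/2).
-5/8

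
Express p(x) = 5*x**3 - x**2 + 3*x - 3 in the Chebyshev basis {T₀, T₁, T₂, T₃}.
(-7/2)T₀ + (27/4)T₁ + (-1/2)T₂ + (5/4)T₃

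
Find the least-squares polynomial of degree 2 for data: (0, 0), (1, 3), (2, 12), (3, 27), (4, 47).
-3/35 + (13/35)x + (20/7)x²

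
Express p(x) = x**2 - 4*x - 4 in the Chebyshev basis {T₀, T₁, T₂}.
(-7/2)T₀ + (-4)T₁ + (1/2)T₂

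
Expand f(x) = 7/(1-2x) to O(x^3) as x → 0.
7 + 14*x + 28*x**2 + O(x**3)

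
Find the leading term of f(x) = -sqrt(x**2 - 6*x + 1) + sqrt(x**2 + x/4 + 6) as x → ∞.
25/8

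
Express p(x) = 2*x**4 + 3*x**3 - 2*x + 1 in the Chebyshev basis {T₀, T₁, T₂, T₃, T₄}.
(7/4)T₀ + (1/4)T₁ + T₂ + (3/4)T₃ + (1/4)T₄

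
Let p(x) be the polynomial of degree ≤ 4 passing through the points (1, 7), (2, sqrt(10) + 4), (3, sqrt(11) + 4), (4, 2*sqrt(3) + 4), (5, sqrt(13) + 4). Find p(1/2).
-105*sqrt(10)/32 - 45*sqrt(3)/16 + 35*sqrt(13)/128 + 189*sqrt(11)/64 + 1457/128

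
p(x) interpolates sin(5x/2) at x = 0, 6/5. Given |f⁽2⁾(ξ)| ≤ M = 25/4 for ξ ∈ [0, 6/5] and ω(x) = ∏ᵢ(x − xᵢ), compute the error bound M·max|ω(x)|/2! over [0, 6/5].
9/8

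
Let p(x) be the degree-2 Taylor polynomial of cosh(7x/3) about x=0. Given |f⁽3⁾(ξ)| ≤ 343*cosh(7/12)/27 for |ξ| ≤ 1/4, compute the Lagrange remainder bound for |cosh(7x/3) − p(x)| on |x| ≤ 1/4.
343*cosh(7/12)/10368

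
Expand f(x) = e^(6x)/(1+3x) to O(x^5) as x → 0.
1 + 3*x + 9*x**2 + 9*x**3 + 27*x**4 + O(x**5)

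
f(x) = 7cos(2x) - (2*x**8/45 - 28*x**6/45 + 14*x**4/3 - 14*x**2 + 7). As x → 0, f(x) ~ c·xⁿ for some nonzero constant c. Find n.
10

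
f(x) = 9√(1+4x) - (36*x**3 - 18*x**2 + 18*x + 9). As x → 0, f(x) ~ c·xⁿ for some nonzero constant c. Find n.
4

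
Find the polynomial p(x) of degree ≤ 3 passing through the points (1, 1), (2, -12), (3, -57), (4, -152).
-3*x**3 + 2*x**2 + 2*x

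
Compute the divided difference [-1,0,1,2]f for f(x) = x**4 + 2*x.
2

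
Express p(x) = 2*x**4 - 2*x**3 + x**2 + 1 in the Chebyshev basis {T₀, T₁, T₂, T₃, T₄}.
(9/4)T₀ + (-3/2)T₁ + (3/2)T₂ + (-1/2)T₃ + (1/4)T₄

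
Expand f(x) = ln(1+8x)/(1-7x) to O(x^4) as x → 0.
8*x + 24*x**2 + 1016*x**3/3 + O(x**4)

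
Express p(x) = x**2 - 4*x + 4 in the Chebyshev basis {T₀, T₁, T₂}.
(9/2)T₀ + (-4)T₁ + (1/2)T₂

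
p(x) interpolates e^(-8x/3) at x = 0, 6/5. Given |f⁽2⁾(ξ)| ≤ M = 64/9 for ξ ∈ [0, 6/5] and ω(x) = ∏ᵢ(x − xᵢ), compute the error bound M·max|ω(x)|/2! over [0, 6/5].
32/25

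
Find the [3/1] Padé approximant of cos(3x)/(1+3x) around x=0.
(9*x**3/8 - 21*x**2/4 + x/4 + 1)/(13*x/4 + 1)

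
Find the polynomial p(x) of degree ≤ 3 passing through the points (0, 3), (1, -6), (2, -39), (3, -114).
-3*x**3 - 3*x**2 - 3*x + 3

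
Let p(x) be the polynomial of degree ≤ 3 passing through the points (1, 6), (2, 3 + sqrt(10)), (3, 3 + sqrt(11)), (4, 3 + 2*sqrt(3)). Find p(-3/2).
-495*sqrt(10)/16 - 105*sqrt(3)/8 + 741/16 + 385*sqrt(11)/16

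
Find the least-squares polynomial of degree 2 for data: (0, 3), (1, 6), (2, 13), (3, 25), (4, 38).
97/35 + (123/70)x + (25/14)x²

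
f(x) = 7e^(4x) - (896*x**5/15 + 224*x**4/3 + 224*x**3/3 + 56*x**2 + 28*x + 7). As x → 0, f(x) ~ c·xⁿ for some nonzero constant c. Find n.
6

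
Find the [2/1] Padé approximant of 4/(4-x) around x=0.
1/(1 - x/4)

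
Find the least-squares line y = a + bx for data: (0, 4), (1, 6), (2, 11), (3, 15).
a = 33/10, b = 19/5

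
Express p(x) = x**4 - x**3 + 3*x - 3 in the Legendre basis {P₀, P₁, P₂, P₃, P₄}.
(-14/5)P₀ + (12/5)P₁ + (4/7)P₂ + (-2/5)P₃ + (8/35)P₄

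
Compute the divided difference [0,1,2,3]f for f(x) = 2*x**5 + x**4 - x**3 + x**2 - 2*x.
55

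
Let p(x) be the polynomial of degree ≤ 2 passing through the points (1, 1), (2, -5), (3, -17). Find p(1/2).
7/4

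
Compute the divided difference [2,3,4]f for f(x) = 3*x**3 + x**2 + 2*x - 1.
28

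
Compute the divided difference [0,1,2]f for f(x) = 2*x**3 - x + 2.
6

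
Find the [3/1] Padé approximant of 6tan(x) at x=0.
2*x*(x**2 + 3)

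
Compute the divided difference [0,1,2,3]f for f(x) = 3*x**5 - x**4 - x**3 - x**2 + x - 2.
68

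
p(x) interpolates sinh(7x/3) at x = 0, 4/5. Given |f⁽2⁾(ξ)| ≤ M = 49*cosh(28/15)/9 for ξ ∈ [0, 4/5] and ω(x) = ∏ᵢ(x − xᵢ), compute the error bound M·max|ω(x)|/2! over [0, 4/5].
98*cosh(28/15)/225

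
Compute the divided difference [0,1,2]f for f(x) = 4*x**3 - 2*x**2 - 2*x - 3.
10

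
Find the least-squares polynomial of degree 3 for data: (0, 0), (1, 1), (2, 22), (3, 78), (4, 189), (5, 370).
-5/126 + (-1969/756)x + (35/36)x² + (155/54)x³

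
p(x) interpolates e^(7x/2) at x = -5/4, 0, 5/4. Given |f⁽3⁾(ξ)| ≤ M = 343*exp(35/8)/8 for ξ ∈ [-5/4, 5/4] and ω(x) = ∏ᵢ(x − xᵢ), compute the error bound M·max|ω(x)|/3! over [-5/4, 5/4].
42875*sqrt(3)*exp(35/8)/13824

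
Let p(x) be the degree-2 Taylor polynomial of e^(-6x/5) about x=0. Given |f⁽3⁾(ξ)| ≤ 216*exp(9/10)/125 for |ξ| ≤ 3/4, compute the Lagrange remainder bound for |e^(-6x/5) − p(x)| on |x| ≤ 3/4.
243*exp(9/10)/2000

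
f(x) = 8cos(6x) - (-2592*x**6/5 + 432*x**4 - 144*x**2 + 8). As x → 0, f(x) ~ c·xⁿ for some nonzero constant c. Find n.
8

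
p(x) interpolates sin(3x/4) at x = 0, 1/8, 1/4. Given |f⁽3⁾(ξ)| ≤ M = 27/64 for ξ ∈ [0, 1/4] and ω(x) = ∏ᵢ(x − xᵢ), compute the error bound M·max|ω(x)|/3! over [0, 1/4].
sqrt(3)/32768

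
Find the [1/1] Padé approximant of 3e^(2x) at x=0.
(3*x + 3)/(1 - x)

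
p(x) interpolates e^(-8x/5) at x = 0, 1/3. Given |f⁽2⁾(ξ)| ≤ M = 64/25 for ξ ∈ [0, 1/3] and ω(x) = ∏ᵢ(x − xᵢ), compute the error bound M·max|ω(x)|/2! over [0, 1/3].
8/225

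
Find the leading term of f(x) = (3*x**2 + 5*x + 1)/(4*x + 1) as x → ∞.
3*x/4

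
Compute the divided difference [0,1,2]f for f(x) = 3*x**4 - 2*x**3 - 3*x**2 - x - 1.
12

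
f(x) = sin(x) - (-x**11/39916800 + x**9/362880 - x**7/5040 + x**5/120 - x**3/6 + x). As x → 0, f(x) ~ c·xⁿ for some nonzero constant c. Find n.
13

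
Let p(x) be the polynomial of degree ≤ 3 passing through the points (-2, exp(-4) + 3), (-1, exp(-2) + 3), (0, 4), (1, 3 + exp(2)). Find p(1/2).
(-5*exp(2) + 1 + (5*exp(2) + 63)*exp(4))*exp(-4)/16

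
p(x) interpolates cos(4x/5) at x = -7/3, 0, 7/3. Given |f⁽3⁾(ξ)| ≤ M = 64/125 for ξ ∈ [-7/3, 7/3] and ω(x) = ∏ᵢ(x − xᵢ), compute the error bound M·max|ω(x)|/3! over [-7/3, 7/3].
21952*sqrt(3)/91125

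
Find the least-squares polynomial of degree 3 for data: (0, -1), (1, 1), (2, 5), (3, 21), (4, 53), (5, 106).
-50/63 + (190/189)x + (-221/252)x² + (107/108)x³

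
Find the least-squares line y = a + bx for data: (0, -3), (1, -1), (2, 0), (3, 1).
a = -27/10, b = 13/10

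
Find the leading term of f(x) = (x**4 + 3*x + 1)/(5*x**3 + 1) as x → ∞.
x/5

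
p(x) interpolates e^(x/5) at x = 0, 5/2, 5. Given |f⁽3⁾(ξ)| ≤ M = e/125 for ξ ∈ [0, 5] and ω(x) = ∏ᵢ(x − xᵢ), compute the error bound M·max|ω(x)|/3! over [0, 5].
sqrt(3)*e/216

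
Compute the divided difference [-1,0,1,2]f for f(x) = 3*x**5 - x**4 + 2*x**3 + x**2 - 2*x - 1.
15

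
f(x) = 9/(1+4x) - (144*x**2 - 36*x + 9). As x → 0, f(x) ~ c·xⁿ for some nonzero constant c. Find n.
3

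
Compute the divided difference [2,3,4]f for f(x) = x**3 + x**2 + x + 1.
10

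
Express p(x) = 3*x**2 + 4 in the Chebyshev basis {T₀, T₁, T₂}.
(11/2)T₀ + (3/2)T₂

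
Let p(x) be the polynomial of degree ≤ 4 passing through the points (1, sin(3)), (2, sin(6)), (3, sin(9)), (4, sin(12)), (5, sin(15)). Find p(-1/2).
1155*sin(3)/128 + 315*sin(15)/128 - 693*sin(6)/32 - 385*sin(12)/32 + 1485*sin(9)/64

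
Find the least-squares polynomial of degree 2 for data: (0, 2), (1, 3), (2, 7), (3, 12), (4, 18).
62/35 + (67/70)x + (11/14)x²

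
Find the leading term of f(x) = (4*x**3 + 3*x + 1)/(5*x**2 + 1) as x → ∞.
4*x/5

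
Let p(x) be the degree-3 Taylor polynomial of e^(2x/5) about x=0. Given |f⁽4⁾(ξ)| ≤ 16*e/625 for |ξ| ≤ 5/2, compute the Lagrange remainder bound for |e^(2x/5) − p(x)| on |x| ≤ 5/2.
e/24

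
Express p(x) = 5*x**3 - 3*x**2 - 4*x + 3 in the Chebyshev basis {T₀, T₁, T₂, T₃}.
(3/2)T₀ + (-1/4)T₁ + (-3/2)T₂ + (5/4)T₃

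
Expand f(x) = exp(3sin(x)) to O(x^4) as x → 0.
1 + 3*x + 9*x**2/2 + 4*x**3 + O(x**4)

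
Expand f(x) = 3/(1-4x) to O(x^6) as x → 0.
3 + 12*x + 48*x**2 + 192*x**3 + 768*x**4 + 3072*x**5 + O(x**6)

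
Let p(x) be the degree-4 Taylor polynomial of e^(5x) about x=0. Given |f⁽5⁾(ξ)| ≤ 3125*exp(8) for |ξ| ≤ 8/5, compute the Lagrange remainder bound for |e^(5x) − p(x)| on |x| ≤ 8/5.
4096*exp(8)/15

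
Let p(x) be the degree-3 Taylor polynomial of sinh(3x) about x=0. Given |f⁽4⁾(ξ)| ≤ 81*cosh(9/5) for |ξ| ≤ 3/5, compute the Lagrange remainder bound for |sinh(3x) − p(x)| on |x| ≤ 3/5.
2187*cosh(9/5)/5000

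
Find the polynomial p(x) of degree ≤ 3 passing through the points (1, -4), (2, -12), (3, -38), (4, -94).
-2*x**3 + 3*x**2 - 3*x - 2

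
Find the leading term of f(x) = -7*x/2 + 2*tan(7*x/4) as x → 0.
343*x**3/96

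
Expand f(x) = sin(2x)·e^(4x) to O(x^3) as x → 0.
2*x + 8*x**2 + O(x**3)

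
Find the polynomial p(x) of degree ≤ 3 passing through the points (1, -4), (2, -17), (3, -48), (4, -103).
-x**3 - 3*x**2 + 3*x - 3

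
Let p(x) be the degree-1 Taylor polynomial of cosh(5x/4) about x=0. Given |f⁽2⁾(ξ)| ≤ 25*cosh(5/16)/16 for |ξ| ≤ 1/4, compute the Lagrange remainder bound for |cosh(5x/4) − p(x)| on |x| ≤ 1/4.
25*cosh(5/16)/512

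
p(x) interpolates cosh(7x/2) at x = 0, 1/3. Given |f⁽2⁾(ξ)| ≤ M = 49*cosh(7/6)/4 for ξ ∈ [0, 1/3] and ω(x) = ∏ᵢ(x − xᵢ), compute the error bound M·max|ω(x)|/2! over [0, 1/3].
49*cosh(7/6)/288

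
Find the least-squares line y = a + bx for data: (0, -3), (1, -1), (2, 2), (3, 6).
a = -7/2, b = 3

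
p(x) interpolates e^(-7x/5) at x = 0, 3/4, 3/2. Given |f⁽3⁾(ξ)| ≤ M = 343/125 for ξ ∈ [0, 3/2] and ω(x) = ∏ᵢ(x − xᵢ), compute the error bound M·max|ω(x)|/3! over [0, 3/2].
343*sqrt(3)/8000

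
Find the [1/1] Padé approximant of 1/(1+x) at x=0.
1/(x + 1)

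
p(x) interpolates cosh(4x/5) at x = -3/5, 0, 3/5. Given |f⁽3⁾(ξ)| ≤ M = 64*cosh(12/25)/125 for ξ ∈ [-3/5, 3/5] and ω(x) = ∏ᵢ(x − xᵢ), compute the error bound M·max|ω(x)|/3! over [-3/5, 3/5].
64*sqrt(3)*cosh(12/25)/15625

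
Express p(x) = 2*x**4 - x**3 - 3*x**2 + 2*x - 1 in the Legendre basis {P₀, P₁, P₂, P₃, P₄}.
(-8/5)P₀ + (7/5)P₁ + (-6/7)P₂ + (-2/5)P₃ + (16/35)P₄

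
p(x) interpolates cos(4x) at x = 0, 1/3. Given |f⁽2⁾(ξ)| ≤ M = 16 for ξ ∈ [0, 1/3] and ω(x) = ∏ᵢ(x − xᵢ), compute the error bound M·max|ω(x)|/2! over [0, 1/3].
2/9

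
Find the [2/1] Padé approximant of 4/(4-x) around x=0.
1/(1 - x/4)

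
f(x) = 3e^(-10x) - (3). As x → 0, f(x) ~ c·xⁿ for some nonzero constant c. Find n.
1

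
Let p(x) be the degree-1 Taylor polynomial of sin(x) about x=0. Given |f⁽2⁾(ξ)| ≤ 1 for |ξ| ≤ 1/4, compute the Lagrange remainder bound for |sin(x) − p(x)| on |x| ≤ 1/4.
1/32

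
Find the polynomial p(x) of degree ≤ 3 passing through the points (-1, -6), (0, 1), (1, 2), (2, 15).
3*x**3 - 3*x**2 + x + 1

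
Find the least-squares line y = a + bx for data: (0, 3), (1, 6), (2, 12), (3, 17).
a = 23/10, b = 24/5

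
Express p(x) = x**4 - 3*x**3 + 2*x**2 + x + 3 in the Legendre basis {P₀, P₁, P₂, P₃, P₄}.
(58/15)P₀ + (-4/5)P₁ + (40/21)P₂ + (-6/5)P₃ + (8/35)P₄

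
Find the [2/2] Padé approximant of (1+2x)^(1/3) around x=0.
(28*x**2/27 + 7*x/3 + 1)/(10*x**2/27 + 5*x/3 + 1)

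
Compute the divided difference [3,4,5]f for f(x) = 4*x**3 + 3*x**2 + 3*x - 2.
51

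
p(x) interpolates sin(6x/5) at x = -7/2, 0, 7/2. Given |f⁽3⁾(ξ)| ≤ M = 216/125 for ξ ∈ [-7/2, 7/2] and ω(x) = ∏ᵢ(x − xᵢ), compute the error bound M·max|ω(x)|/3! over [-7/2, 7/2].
343*sqrt(3)/125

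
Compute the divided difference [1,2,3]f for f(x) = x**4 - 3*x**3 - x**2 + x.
6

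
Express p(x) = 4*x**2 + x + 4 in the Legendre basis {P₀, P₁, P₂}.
(16/3)P₀ + P₁ + (8/3)P₂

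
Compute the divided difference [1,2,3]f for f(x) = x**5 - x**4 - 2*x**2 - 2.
63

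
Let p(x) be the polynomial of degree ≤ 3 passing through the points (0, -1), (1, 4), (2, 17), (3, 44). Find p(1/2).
7/8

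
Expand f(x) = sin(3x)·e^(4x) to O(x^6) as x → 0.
3*x + 12*x**2 + 39*x**3/2 + 14*x**4 - 79*x**5/40 + O(x**6)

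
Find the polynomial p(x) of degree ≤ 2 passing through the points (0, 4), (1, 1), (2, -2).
4 - 3*x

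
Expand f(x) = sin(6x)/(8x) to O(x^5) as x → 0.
3/4 - 9*x**2/2 + 81*x**4/10 + O(x**5)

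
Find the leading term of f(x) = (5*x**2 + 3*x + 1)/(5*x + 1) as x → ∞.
x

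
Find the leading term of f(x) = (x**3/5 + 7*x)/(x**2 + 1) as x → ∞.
x/5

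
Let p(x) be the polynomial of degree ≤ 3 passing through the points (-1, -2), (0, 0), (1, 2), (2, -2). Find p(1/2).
11/8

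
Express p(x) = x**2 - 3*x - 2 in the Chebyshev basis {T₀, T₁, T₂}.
(-3/2)T₀ + (-3)T₁ + (1/2)T₂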